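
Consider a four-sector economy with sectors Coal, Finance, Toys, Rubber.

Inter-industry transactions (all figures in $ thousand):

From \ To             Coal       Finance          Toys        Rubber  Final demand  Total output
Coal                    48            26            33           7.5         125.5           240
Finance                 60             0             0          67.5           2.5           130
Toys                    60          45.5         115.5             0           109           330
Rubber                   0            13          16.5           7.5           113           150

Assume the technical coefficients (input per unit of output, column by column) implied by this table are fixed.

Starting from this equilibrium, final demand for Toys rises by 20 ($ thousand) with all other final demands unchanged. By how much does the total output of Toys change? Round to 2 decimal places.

Δx_3 = 33.79

Technical coefficients a_ij = z_ij / X_j:
  a_11 = 48/240 = 0.20, a_21 = 60/240 = 0.25, a_31 = 60/240 = 0.25, a_41 = 0/240 = 0.00
  a_12 = 26/130 = 0.20, a_22 = 0/130 = 0.00, a_32 = 45.5/130 = 0.35, a_42 = 13/130 = 0.10
  a_13 = 33/330 = 0.10, a_23 = 0/330 = 0.00, a_33 = 115.5/330 = 0.35, a_43 = 16.5/330 = 0.05
  a_14 = 7.5/150 = 0.05, a_24 = 67.5/150 = 0.45, a_34 = 0/150 = 0.00, a_44 = 7.5/150 = 0.05
I − A =
  [   0.80    -0.20    -0.10    -0.05]
  [  -0.25     1.00     0.00    -0.45]
  [  -0.25    -0.35     0.65     0.00]
  [   0.00    -0.10    -0.05     0.95]
Compute the cofactors C_ij = (−1)^(i+j)·(3×3 minor ij) of I−A; the adjugate is their transpose:
adj(I−A) = Cᵀ =
  [ 0.580375   0.160875   0.097500   0.106750]
  [ 0.160000   0.469625   0.042375   0.230875]
  [ 0.309375   0.314750   0.675250   0.165375]
  [ 0.033125   0.066000   0.040000   0.453750]
det(I−A) = Σ_j (I−A)_1j·C_1j = (0.80)(0.580375) + (-0.20)(0.160000) + (-0.10)(0.309375) + (-0.05)(0.033125) = 0.39970625
(I − A)⁻¹ = adj(I−A) / det(I−A) ≈
  [   1.4520     0.4025     0.2439     0.2671]
  [   0.4003     1.1749     0.1060     0.5776]
  [   0.7740     0.7875     1.6894     0.4137]
  [   0.0829     0.1651     0.1001     1.1352]
Δx = (I − A)⁻¹ Δd with Δd having +20 in the Toys component and 0 elsewhere.
So Δx_3 = L_33 · (+20), where L_33 = adj(I−A)_33 / det(I−A) = 0.675250 / 0.39970625.
Δx_3 = 0.675250 × (+20) / 0.39970625 = 13.505 / 0.39970625 ≈ 33.79.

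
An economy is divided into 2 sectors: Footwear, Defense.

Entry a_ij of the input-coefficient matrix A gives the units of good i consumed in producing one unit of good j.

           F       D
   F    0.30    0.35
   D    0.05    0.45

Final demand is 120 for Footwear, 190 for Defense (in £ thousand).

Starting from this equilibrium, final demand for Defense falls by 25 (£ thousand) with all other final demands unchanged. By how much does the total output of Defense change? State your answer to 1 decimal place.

Δx_D = -47.6

I − A =
  [   0.70    -0.35]
  [  -0.05     0.55]
det(I−A) = (0.70)(0.55) − (-0.35)(-0.05) = 0.3675
adj(I−A) = [[0.55, 0.35], [0.05, 0.70]]
(I − A)⁻¹ = adj(I−A) / det(I−A) ≈
  [   1.4966     0.9524]
  [   0.1361     1.9048]
Δx = (I − A)⁻¹ Δd with Δd having -25 in the Defense component and 0 elsewhere.
So Δx_D = L_DD · (-25), where L_DD = adj(I−A)_DD / det(I−A) = 0.70 / 0.3675.
Δx_D = 0.70 × (-25) / 0.3675 = -17.50 / 0.3675 ≈ -47.6.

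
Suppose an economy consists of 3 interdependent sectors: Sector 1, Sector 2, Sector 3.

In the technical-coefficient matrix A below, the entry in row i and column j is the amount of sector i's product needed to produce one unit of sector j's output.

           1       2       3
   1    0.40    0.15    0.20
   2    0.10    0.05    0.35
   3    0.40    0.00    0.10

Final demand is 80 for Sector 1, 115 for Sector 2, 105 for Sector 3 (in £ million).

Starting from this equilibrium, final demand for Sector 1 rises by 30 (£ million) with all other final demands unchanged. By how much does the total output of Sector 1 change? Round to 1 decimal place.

I − A =
  [   0.60    -0.15    -0.20]
  [  -0.10     0.95    -0.35]
  [  -0.40     0.00     0.90]
Cofactors of I−A, C_ij = (−1)^(i+j)·(minor ij) (rows/columns in the sector order above):
  C_11 = (0.95)(0.90) − (-0.35)(0.00) = 0.8550
  C_12 = −[(-0.10)(0.90) − (-0.35)(-0.40)] = 0.2300
  C_13 = (-0.10)(0.00) − (0.95)(-0.40) = 0.3800
  C_21 = −[(-0.15)(0.90) − (-0.20)(0.00)] = 0.1350
  C_22 = (0.60)(0.90) − (-0.20)(-0.40) = 0.4600
  C_23 = −[(0.60)(0.00) − (-0.15)(-0.40)] = 0.0600
  C_31 = (-0.15)(-0.35) − (-0.20)(0.95) = 0.2425
  C_32 = −[(0.60)(-0.35) − (-0.20)(-0.10)] = 0.2300
  C_33 = (0.60)(0.95) − (-0.15)(-0.10) = 0.5550
det(I−A) = Σ_j (I−A)_1j·C_1j = (0.60)(0.8550) + (-0.15)(0.2300) + (-0.20)(0.3800) = 0.4025
adj(I−A) = Cᵀ =
  [ 0.8550   0.1350   0.2425]
  [ 0.2300   0.4600   0.2300]
  [ 0.3800   0.0600   0.5550]
(I − A)⁻¹ = adj(I−A) / det(I−A) ≈
  [   2.1242     0.3354     0.6025]
  [   0.5714     1.1429     0.5714]
  [   0.9441     0.1491     1.3789]
Δx = (I − A)⁻¹ Δd with Δd having +30 in the Sector 1 component and 0 elsewhere.
So Δx_1 = L_11 · (+30), where L_11 = adj(I−A)_11 / det(I−A) = 0.8550 / 0.4025.
Δx_1 = 0.8550 × (+30) / 0.4025 = 25.65 / 0.4025 ≈ 63.7.

Δx_1 = 63.7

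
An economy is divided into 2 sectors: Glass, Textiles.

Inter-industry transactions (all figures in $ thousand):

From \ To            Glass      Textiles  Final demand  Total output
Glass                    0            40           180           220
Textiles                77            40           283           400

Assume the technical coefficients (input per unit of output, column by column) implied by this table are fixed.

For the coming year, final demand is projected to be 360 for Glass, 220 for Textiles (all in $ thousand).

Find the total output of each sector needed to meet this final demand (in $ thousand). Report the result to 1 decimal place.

Technical coefficients a_ij = z_ij / X_j:
  a_11 = 0/220 = 0.00, a_21 = 77/220 = 0.35
  a_12 = 40/400 = 0.10, a_22 = 40/400 = 0.10
I − A =
  [   1.00    -0.10]
  [  -0.35     0.90]
det(I−A) = (1.00)(0.90) − (-0.10)(-0.35) = 0.8650
adj(I−A) = [[0.90, 0.10], [0.35, 1.00]]
(I − A)⁻¹ = adj(I−A) / det(I−A) ≈
  [   1.0405     0.1156]
  [   0.4046     1.1561]
x = (I − A)⁻¹ d = adj(I−A)·d / det(I−A), with det(I−A) = 0.8650:
  x_1 = (0.90·360 + 0.10·220) / 0.8650 = 346.00 / 0.8650 = 400.0
  x_2 = (0.35·360 + 1.00·220) / 0.8650 = 346.00 / 0.8650 = 400.0

x_1 = 400.0, x_2 = 400.0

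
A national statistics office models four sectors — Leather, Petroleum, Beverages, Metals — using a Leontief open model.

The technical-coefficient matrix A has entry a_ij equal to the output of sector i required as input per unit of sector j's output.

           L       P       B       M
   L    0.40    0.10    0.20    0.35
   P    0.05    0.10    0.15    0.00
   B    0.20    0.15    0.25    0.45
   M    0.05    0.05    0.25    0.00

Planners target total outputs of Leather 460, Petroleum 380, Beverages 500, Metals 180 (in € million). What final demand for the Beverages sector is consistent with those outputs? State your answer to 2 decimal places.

I − A =
  [   0.60    -0.10    -0.20    -0.35]
  [  -0.05     0.90    -0.15     0.00]
  [  -0.20    -0.15     0.75    -0.45]
  [  -0.05    -0.05    -0.25     1.00]
d = (I − A) x:
  d_L = (+0.60)·460 + (-0.10)·380 + (-0.20)·500 + (-0.35)·180 = 75.00
  d_P = (-0.05)·460 + (+0.90)·380 + (-0.15)·500 + (+0.00)·180 = 244.00
  d_B = (-0.20)·460 + (-0.15)·380 + (+0.75)·500 + (-0.45)·180 = 145.00
  d_M = (-0.05)·460 + (-0.05)·380 + (-0.25)·500 + (+1.00)·180 = 13.00

d_B = 145.00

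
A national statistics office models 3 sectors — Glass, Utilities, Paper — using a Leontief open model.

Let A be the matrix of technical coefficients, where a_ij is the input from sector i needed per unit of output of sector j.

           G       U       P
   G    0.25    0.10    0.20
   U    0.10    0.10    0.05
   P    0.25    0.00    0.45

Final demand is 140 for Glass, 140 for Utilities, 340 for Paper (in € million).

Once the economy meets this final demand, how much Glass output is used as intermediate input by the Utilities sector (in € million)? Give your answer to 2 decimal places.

I − A =
  [   0.75    -0.10    -0.20]
  [  -0.10     0.90    -0.05]
  [  -0.25     0.00     0.55]
Cofactors of I−A, C_ij = (−1)^(i+j)·(minor ij) (rows/columns in the sector order above):
  C_11 = (0.90)(0.55) − (-0.05)(0.00) = 0.4950
  C_12 = −[(-0.10)(0.55) − (-0.05)(-0.25)] = 0.0675
  C_13 = (-0.10)(0.00) − (0.90)(-0.25) = 0.2250
  C_21 = −[(-0.10)(0.55) − (-0.20)(0.00)] = 0.0550
  C_22 = (0.75)(0.55) − (-0.20)(-0.25) = 0.3625
  C_23 = −[(0.75)(0.00) − (-0.10)(-0.25)] = 0.0250
  C_31 = (-0.10)(-0.05) − (-0.20)(0.90) = 0.1850
  C_32 = −[(0.75)(-0.05) − (-0.20)(-0.10)] = 0.0575
  C_33 = (0.75)(0.90) − (-0.10)(-0.10) = 0.6650
det(I−A) = Σ_j (I−A)_1j·C_1j = (0.75)(0.4950) + (-0.10)(0.0675) + (-0.20)(0.2250) = 0.3195
adj(I−A) = Cᵀ =
  [ 0.4950   0.0550   0.1850]
  [ 0.0675   0.3625   0.0575]
  [ 0.2250   0.0250   0.6650]
(I − A)⁻¹ = adj(I−A) / det(I−A) ≈
  [   1.5493     0.1721     0.5790]
  [   0.2113     1.1346     0.1800]
  [   0.7042     0.0782     2.0814]
First solve x = (I − A)⁻¹ d = adj(I−A)·d / det(I−A); in particular x_U = (0.0675·140 + 0.3625·140 + 0.0575·340) / 0.3195 = 79.75 / 0.3195 ≈ 249.6088.
Intermediate flow from G to U: z_GU = a_GU · x_U = 0.10 × 79.75 / 0.3195 = 7.975 / 0.3195 ≈ 24.96.

z_GU = 24.96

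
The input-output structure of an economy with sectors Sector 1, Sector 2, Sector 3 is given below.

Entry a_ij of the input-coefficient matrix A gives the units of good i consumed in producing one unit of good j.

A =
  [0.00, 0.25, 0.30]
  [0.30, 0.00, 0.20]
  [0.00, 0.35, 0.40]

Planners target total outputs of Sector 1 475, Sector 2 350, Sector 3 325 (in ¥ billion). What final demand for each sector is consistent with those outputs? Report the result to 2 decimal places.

I − A =
  [   1.00    -0.25    -0.30]
  [  -0.30     1.00    -0.20]
  [   0.00    -0.35     0.60]
d = (I − A) x:
  d_1 = (+1.00)·475 + (-0.25)·350 + (-0.30)·325 = 290.00
  d_2 = (-0.30)·475 + (+1.00)·350 + (-0.20)·325 = 142.50
  d_3 = (+0.00)·475 + (-0.35)·350 + (+0.60)·325 = 72.50

d_1 = 290.00, d_2 = 142.50, d_3 = 72.50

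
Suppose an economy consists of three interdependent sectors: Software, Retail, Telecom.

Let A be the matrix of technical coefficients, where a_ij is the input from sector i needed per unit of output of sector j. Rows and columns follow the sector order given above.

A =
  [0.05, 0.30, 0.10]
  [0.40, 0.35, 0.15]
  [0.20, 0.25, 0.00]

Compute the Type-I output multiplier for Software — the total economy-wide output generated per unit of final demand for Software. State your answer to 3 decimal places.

m_1 = 2.960

I − A =
  [   0.95    -0.30    -0.10]
  [  -0.40     0.65    -0.15]
  [  -0.20    -0.25     1.00]
Cofactors of I−A, C_ij = (−1)^(i+j)·(minor ij) (rows/columns in the sector order above):
  C_11 = (0.65)(1.00) − (-0.15)(-0.25) = 0.6125
  C_12 = −[(-0.40)(1.00) − (-0.15)(-0.20)] = 0.4300
  C_13 = (-0.40)(-0.25) − (0.65)(-0.20) = 0.2300
  C_21 = −[(-0.30)(1.00) − (-0.10)(-0.25)] = 0.3250
  C_22 = (0.95)(1.00) − (-0.10)(-0.20) = 0.9300
  C_23 = −[(0.95)(-0.25) − (-0.30)(-0.20)] = 0.2975
  C_31 = (-0.30)(-0.15) − (-0.10)(0.65) = 0.1100
  C_32 = −[(0.95)(-0.15) − (-0.10)(-0.40)] = 0.1825
  C_33 = (0.95)(0.65) − (-0.30)(-0.40) = 0.4975
det(I−A) = Σ_j (I−A)_1j·C_1j = (0.95)(0.6125) + (-0.30)(0.4300) + (-0.10)(0.2300) = 0.429875
adj(I−A) = Cᵀ =
  [ 0.6125   0.3250   0.1100]
  [ 0.4300   0.9300   0.1825]
  [ 0.2300   0.2975   0.4975]
(I − A)⁻¹ = adj(I−A) / det(I−A) ≈
  [   1.4248     0.7560     0.2559]
  [   1.0003     2.1634     0.4245]
  [   0.5350     0.6921     1.1573]
The output multiplier for sector j is the column-j sum of the Leontief inverse (I − A)⁻¹ = adj(I−A) / det(I−A).
Column 1 of adj(I−A): (0.6125, 0.4300, 0.2300); det(I−A) = 0.429875.
m_1 = (0.6125 + 0.4300 + 0.2300) / 0.429875 = 1.2725 / 0.429875 ≈ 2.960.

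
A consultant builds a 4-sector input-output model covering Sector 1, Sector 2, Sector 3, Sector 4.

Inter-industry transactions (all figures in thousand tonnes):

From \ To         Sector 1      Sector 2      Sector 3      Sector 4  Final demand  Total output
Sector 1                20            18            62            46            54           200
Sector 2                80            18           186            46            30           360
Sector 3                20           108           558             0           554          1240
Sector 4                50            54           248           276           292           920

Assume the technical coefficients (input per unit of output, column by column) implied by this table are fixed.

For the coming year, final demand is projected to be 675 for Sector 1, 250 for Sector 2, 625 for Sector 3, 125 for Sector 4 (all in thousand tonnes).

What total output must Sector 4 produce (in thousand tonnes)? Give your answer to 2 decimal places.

x_4 = 1292.08

Technical coefficients a_ij = z_ij / X_j:
  a_11 = 20/200 = 0.10, a_21 = 80/200 = 0.40, a_31 = 20/200 = 0.10, a_41 = 50/200 = 0.25
  a_12 = 18/360 = 0.05, a_22 = 18/360 = 0.05, a_32 = 108/360 = 0.30, a_42 = 54/360 = 0.15
  a_13 = 62/1240 = 0.05, a_23 = 186/1240 = 0.15, a_33 = 558/1240 = 0.45, a_43 = 248/1240 = 0.20
  a_14 = 46/920 = 0.05, a_24 = 46/920 = 0.05, a_34 = 0/920 = 0.00, a_44 = 276/920 = 0.30
I − A =
  [   0.90    -0.05    -0.05    -0.05]
  [  -0.40     0.95    -0.15    -0.05]
  [  -0.10    -0.30     0.55     0.00]
  [  -0.25    -0.15    -0.20     0.70]
Compute the cofactors C_ij = (−1)^(i+j)·(3×3 minor ij) of I−A; the adjugate is their transpose:
adj(I−A) = Cᵀ =
  [ 0.327125   0.036875   0.049250   0.026000]
  [ 0.172375   0.335125   0.120250   0.036250]
  [ 0.153500   0.189500   0.562250   0.024500]
  [ 0.197625   0.139125   0.204000   0.407250]
det(I−A) = Σ_j (I−A)_1j·C_1j = (0.90)(0.327125) + (-0.05)(0.172375) + (-0.05)(0.153500) + (-0.05)(0.197625) = 0.2682375
(I − A)⁻¹ = adj(I−A) / det(I−A) ≈
  [   1.2195     0.1375     0.1836     0.0969]
  [   0.6426     1.2494     0.4483     0.1351]
  [   0.5723     0.7065     2.0961     0.0913]
  [   0.7368     0.5187     0.7605     1.5182]
x = (I − A)⁻¹ d = adj(I−A)·d / det(I−A), with det(I−A) = 0.2682375:
  x_1 = (0.327125·675 + 0.036875·250 + 0.049250·625 + 0.026000·125) / 0.2682375 = 264.059375 / 0.2682375 ≈ 984.42
  x_2 = (0.172375·675 + 0.335125·250 + 0.120250·625 + 0.036250·125) / 0.2682375 = 279.821875 / 0.2682375 ≈ 1043.19
  x_3 = (0.153500·675 + 0.189500·250 + 0.562250·625 + 0.024500·125) / 0.2682375 = 505.45625 / 0.2682375 ≈ 1884.36
  x_4 = (0.197625·675 + 0.139125·250 + 0.204000·625 + 0.407250·125) / 0.2682375 = 346.584375 / 0.2682375 ≈ 1292.08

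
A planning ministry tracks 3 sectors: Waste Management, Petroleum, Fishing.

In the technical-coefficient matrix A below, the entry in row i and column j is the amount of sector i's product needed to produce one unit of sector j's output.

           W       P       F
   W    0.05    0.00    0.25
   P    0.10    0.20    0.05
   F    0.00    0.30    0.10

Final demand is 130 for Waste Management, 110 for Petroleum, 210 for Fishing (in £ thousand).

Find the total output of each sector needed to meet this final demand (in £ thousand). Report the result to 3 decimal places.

I − A =
  [   0.95     0.00    -0.25]
  [  -0.10     0.80    -0.05]
  [   0.00    -0.30     0.90]
Cofactors of I−A, C_ij = (−1)^(i+j)·(minor ij) (rows/columns in the sector order above):
  C_11 = (0.80)(0.90) − (-0.05)(-0.30) = 0.7050
  C_12 = −[(-0.10)(0.90) − (-0.05)(0.00)] = 0.0900
  C_13 = (-0.10)(-0.30) − (0.80)(0.00) = 0.0300
  C_21 = −[(0.00)(0.90) − (-0.25)(-0.30)] = 0.0750
  C_22 = (0.95)(0.90) − (-0.25)(0.00) = 0.8550
  C_23 = −[(0.95)(-0.30) − (0.00)(0.00)] = 0.2850
  C_31 = (0.00)(-0.05) − (-0.25)(0.80) = 0.2000
  C_32 = −[(0.95)(-0.05) − (-0.25)(-0.10)] = 0.0725
  C_33 = (0.95)(0.80) − (0.00)(-0.10) = 0.7600
det(I−A) = Σ_j (I−A)_1j·C_1j = (0.95)(0.7050) + (0.00)(0.0900) + (-0.25)(0.0300) = 0.66225
adj(I−A) = Cᵀ =
  [ 0.7050   0.0750   0.2000]
  [ 0.0900   0.8550   0.0725]
  [ 0.0300   0.2850   0.7600]
(I − A)⁻¹ = adj(I−A) / det(I−A) ≈
  [   1.0646     0.1133     0.3020]
  [   0.1359     1.2911     0.1095]
  [   0.0453     0.4304     1.1476]
x = (I − A)⁻¹ d = adj(I−A)·d / det(I−A), with det(I−A) = 0.66225:
  x_W = (0.7050·130 + 0.0750·110 + 0.2000·210) / 0.66225 = 141.90 / 0.66225 ≈ 214.270
  x_P = (0.0900·130 + 0.8550·110 + 0.0725·210) / 0.66225 = 120.975 / 0.66225 ≈ 182.673
  x_F = (0.0300·130 + 0.2850·110 + 0.7600·210) / 0.66225 = 194.85 / 0.66225 ≈ 294.224

x_W = 214.270, x_P = 182.673, x_F = 294.224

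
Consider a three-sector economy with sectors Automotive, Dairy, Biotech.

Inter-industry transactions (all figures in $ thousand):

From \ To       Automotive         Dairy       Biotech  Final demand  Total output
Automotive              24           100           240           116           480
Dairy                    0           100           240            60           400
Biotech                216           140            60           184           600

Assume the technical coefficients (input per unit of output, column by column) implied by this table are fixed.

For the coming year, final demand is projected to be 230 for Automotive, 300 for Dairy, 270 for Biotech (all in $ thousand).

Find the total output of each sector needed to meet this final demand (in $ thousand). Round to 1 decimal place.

Technical coefficients a_ij = z_ij / X_j:
  a_11 = 24/480 = 0.05, a_21 = 0/480 = 0.00, a_31 = 216/480 = 0.45
  a_12 = 100/400 = 0.25, a_22 = 100/400 = 0.25, a_32 = 140/400 = 0.35
  a_13 = 240/600 = 0.40, a_23 = 240/600 = 0.40, a_33 = 60/600 = 0.10
I − A =
  [   0.95    -0.25    -0.40]
  [   0.00     0.75    -0.40]
  [  -0.45    -0.35     0.90]
Cofactors of I−A, C_ij = (−1)^(i+j)·(minor ij) (rows/columns in the sector order above):
  C_11 = (0.75)(0.90) − (-0.40)(-0.35) = 0.5350
  C_12 = −[(0.00)(0.90) − (-0.40)(-0.45)] = 0.1800
  C_13 = (0.00)(-0.35) − (0.75)(-0.45) = 0.3375
  C_21 = −[(-0.25)(0.90) − (-0.40)(-0.35)] = 0.3650
  C_22 = (0.95)(0.90) − (-0.40)(-0.45) = 0.6750
  C_23 = −[(0.95)(-0.35) − (-0.25)(-0.45)] = 0.4450
  C_31 = (-0.25)(-0.40) − (-0.40)(0.75) = 0.4000
  C_32 = −[(0.95)(-0.40) − (-0.40)(0.00)] = 0.3800
  C_33 = (0.95)(0.75) − (-0.25)(0.00) = 0.7125
det(I−A) = Σ_j (I−A)_1j·C_1j = (0.95)(0.5350) + (-0.25)(0.1800) + (-0.40)(0.3375) = 0.32825
adj(I−A) = Cᵀ =
  [ 0.5350   0.3650   0.4000]
  [ 0.1800   0.6750   0.3800]
  [ 0.3375   0.4450   0.7125]
(I − A)⁻¹ = adj(I−A) / det(I−A) ≈
  [   1.6299     1.1120     1.2186]
  [   0.5484     2.0564     1.1577]
  [   1.0282     1.3557     2.1706]
x = (I − A)⁻¹ d = adj(I−A)·d / det(I−A), with det(I−A) = 0.32825:
  x_1 = (0.5350·230 + 0.3650·300 + 0.4000·270) / 0.32825 = 340.55 / 0.32825 ≈ 1037.5
  x_2 = (0.1800·230 + 0.6750·300 + 0.3800·270) / 0.32825 = 346.50 / 0.32825 ≈ 1055.6
  x_3 = (0.3375·230 + 0.4450·300 + 0.7125·270) / 0.32825 = 403.50 / 0.32825 ≈ 1229.2

x_1 = 1037.5, x_2 = 1055.6, x_3 = 1229.2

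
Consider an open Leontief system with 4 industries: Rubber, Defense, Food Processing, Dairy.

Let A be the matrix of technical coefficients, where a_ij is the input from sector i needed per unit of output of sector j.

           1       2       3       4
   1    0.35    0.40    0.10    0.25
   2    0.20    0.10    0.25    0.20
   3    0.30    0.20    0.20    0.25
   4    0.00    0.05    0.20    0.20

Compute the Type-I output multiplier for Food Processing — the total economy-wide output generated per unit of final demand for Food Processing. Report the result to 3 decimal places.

m_3 = 4.811

I − A =
  [   0.65    -0.40    -0.10    -0.25]
  [  -0.20     0.90    -0.25    -0.20]
  [  -0.30    -0.20     0.80    -0.25]
  [   0.00    -0.05    -0.20     0.80]
Compute the cofactors C_ij = (−1)^(i+j)·(3×3 minor ij) of I−A; the adjugate is their transpose:
adj(I−A) = Cᵀ =
  [ 0.471875   0.273250   0.215125   0.283000]
  [ 0.190000   0.344500   0.182000   0.202375]
  [ 0.247500   0.211875   0.395000   0.253750]
  [ 0.073750   0.074500   0.110125   0.310500]
det(I−A) = Σ_j (I−A)_1j·C_1j = (0.65)(0.471875) + (-0.40)(0.190000) + (-0.10)(0.247500) + (-0.25)(0.073750) = 0.18753125
(I − A)⁻¹ = adj(I−A) / det(I−A) ≈
  [   2.5162     1.4571     1.1471     1.5091]
  [   1.0132     1.8370     0.9705     1.0792]
  [   1.3198     1.1298     2.1063     1.3531]
  [   0.3933     0.3973     0.5872     1.6557]
The output multiplier for sector j is the column-j sum of the Leontief inverse (I − A)⁻¹ = adj(I−A) / det(I−A).
Column 3 of adj(I−A): (0.215125, 0.182000, 0.395000, 0.110125); det(I−A) = 0.18753125.
m_3 = (0.215125 + 0.182000 + 0.395000 + 0.110125) / 0.18753125 = 0.90225 / 0.18753125 ≈ 4.811.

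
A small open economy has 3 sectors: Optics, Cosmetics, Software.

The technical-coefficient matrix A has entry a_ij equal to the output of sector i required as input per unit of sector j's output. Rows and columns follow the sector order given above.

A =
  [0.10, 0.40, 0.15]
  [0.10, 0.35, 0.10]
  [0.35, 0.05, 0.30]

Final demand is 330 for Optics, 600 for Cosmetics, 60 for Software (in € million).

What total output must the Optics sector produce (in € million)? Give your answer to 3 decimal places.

I − A =
  [   0.90    -0.40    -0.15]
  [  -0.10     0.65    -0.10]
  [  -0.35    -0.05     0.70]
Cofactors of I−A, C_ij = (−1)^(i+j)·(minor ij) (rows/columns in the sector order above):
  C_11 = (0.65)(0.70) − (-0.10)(-0.05) = 0.4500
  C_12 = −[(-0.10)(0.70) − (-0.10)(-0.35)] = 0.1050
  C_13 = (-0.10)(-0.05) − (0.65)(-0.35) = 0.2325
  C_21 = −[(-0.40)(0.70) − (-0.15)(-0.05)] = 0.2875
  C_22 = (0.90)(0.70) − (-0.15)(-0.35) = 0.5775
  C_23 = −[(0.90)(-0.05) − (-0.40)(-0.35)] = 0.1850
  C_31 = (-0.40)(-0.10) − (-0.15)(0.65) = 0.1375
  C_32 = −[(0.90)(-0.10) − (-0.15)(-0.10)] = 0.1050
  C_33 = (0.90)(0.65) − (-0.40)(-0.10) = 0.5450
det(I−A) = Σ_j (I−A)_1j·C_1j = (0.90)(0.4500) + (-0.40)(0.1050) + (-0.15)(0.2325) = 0.328125
adj(I−A) = Cᵀ =
  [ 0.4500   0.2875   0.1375]
  [ 0.1050   0.5775   0.1050]
  [ 0.2325   0.1850   0.5450]
(I − A)⁻¹ = adj(I−A) / det(I−A) ≈
  [   1.3714     0.8762     0.4190]
  [   0.3200     1.7600     0.3200]
  [   0.7086     0.5638     1.6610]
x = (I − A)⁻¹ d = adj(I−A)·d / det(I−A), with det(I−A) = 0.328125:
  x_O = (0.4500·330 + 0.2875·600 + 0.1375·60) / 0.328125 = 329.25 / 0.328125 ≈ 1003.429
  x_C = (0.1050·330 + 0.5775·600 + 0.1050·60) / 0.328125 = 387.45 / 0.328125 = 1180.800
  x_S = (0.2325·330 + 0.1850·600 + 0.5450·60) / 0.328125 = 220.425 / 0.328125 ≈ 671.771

x_O = 1003.429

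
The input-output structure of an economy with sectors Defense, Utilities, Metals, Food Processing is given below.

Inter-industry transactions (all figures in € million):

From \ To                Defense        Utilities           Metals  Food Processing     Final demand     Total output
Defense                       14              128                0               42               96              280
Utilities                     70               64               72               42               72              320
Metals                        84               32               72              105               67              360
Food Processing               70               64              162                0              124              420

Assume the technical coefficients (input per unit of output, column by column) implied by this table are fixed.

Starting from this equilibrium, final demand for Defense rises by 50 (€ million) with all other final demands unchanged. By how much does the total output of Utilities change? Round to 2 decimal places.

Technical coefficients a_ij = z_ij / X_j:
  a_DD = 14/280 = 0.05, a_UD = 70/280 = 0.25, a_MD = 84/280 = 0.30, a_FD = 70/280 = 0.25
  a_DU = 128/320 = 0.40, a_UU = 64/320 = 0.20, a_MU = 32/320 = 0.10, a_FU = 64/320 = 0.20
  a_DM = 0/360 = 0.00, a_UM = 72/360 = 0.20, a_MM = 72/360 = 0.20, a_FM = 162/360 = 0.45
  a_DF = 42/420 = 0.10, a_UF = 42/420 = 0.10, a_MF = 105/420 = 0.25, a_FF = 0/420 = 0.00
I − A =
  [   0.95    -0.40     0.00    -0.10]
  [  -0.25     0.80    -0.20    -0.10]
  [  -0.30    -0.10     0.80    -0.25]
  [  -0.25    -0.20    -0.45     1.00]
Compute the cofactors C_ij = (−1)^(i+j)·(3×3 minor ij) of I−A; the adjugate is their transpose:
adj(I−A) = Cᵀ =
  [ 0.499500   0.295500   0.138000   0.114000]
  [ 0.277875   0.619625   0.239000   0.149500]
  [ 0.324000   0.291000   0.606000   0.213000]
  [ 0.326250   0.328750   0.355000   0.485000]
det(I−A) = Σ_j (I−A)_1j·C_1j = (0.95)(0.499500) + (-0.40)(0.277875) + (0.00)(0.324000) + (-0.10)(0.326250) = 0.33075
(I − A)⁻¹ = adj(I−A) / det(I−A) ≈
  [   1.5102     0.8934     0.4172     0.3447]
  [   0.8401     1.8734     0.7226     0.4520]
  [   0.9796     0.8798     1.8322     0.6440]
  [   0.9864     0.9940     1.0733     1.4664]
Δx = (I − A)⁻¹ Δd with Δd having +50 in the Defense component and 0 elsewhere.
So Δx_U = L_UD · (+50), where L_UD = adj(I−A)_UD / det(I−A) = 0.277875 / 0.33075.
Δx_U = 0.277875 × (+50) / 0.33075 = 13.89375 / 0.33075 ≈ 42.01.

Δx_U = 42.01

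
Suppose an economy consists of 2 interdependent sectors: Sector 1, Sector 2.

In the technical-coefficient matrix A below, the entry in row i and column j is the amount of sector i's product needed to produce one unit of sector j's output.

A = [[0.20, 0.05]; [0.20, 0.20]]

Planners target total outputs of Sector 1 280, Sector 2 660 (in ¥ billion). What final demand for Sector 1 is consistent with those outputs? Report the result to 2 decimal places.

d_1 = 191.00

I − A =
  [   0.80    -0.05]
  [  -0.20     0.80]
d = (I − A) x:
  d_1 = (+0.80)·280 + (-0.05)·660 = 191.00
  d_2 = (-0.20)·280 + (+0.80)·660 = 472.00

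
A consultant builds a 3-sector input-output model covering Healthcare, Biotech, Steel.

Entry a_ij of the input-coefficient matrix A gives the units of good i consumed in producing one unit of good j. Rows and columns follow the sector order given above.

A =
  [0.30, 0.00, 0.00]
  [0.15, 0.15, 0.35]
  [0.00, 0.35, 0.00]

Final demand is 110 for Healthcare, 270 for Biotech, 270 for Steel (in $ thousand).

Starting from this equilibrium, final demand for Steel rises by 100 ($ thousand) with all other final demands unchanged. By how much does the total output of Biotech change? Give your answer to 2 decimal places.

I − A =
  [   0.70     0.00     0.00]
  [  -0.15     0.85    -0.35]
  [   0.00    -0.35     1.00]
Cofactors of I−A, C_ij = (−1)^(i+j)·(minor ij) (rows/columns in the sector order above):
  C_11 = (0.85)(1.00) − (-0.35)(-0.35) = 0.7275
  C_12 = −[(-0.15)(1.00) − (-0.35)(0.00)] = 0.1500
  C_13 = (-0.15)(-0.35) − (0.85)(0.00) = 0.0525
  C_21 = −[(0.00)(1.00) − (0.00)(-0.35)] = 0.0000
  C_22 = (0.70)(1.00) − (0.00)(0.00) = 0.7000
  C_23 = −[(0.70)(-0.35) − (0.00)(0.00)] = 0.2450
  C_31 = (0.00)(-0.35) − (0.00)(0.85) = 0.0000
  C_32 = −[(0.70)(-0.35) − (0.00)(-0.15)] = 0.2450
  C_33 = (0.70)(0.85) − (0.00)(-0.15) = 0.5950
det(I−A) = Σ_j (I−A)_1j·C_1j = (0.70)(0.7275) + (0.00)(0.1500) + (0.00)(0.0525) = 0.50925
adj(I−A) = Cᵀ =
  [ 0.7275   0.0000   0.0000]
  [ 0.1500   0.7000   0.2450]
  [ 0.0525   0.2450   0.5950]
(I − A)⁻¹ = adj(I−A) / det(I−A) ≈
  [   1.4286     0.0000     0.0000]
  [   0.2946     1.3746     0.4811]
  [   0.1031     0.4811     1.1684]
Δx = (I − A)⁻¹ Δd with Δd having +100 in the Steel component and 0 elsewhere.
So Δx_B = L_BS · (+100), where L_BS = adj(I−A)_BS / det(I−A) = 0.2450 / 0.50925.
Δx_B = 0.2450 × (+100) / 0.50925 = 24.50 / 0.50925 ≈ 48.11.

Δx_B = 48.11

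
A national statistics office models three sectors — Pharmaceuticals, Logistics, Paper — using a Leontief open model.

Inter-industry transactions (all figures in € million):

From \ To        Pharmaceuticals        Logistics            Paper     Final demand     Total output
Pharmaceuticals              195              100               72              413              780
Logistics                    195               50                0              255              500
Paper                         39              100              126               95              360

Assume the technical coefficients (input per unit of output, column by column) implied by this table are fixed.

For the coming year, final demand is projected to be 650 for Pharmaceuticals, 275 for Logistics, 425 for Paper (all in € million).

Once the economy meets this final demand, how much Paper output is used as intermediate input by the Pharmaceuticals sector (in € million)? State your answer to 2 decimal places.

z_31 = 65.01

Technical coefficients a_ij = z_ij / X_j:
  a_11 = 195/780 = 0.25, a_21 = 195/780 = 0.25, a_31 = 39/780 = 0.05
  a_12 = 100/500 = 0.20, a_22 = 50/500 = 0.10, a_32 = 100/500 = 0.20
  a_13 = 72/360 = 0.20, a_23 = 0/360 = 0.00, a_33 = 126/360 = 0.35
I − A =
  [   0.75    -0.20    -0.20]
  [  -0.25     0.90     0.00]
  [  -0.05    -0.20     0.65]
Cofactors of I−A, C_ij = (−1)^(i+j)·(minor ij) (rows/columns in the sector order above):
  C_11 = (0.90)(0.65) − (0.00)(-0.20) = 0.5850
  C_12 = −[(-0.25)(0.65) − (0.00)(-0.05)] = 0.1625
  C_13 = (-0.25)(-0.20) − (0.90)(-0.05) = 0.0950
  C_21 = −[(-0.20)(0.65) − (-0.20)(-0.20)] = 0.1700
  C_22 = (0.75)(0.65) − (-0.20)(-0.05) = 0.4775
  C_23 = −[(0.75)(-0.20) − (-0.20)(-0.05)] = 0.1600
  C_31 = (-0.20)(0.00) − (-0.20)(0.90) = 0.1800
  C_32 = −[(0.75)(0.00) − (-0.20)(-0.25)] = 0.0500
  C_33 = (0.75)(0.90) − (-0.20)(-0.25) = 0.6250
det(I−A) = Σ_j (I−A)_1j·C_1j = (0.75)(0.5850) + (-0.20)(0.1625) + (-0.20)(0.0950) = 0.38725
adj(I−A) = Cᵀ =
  [ 0.5850   0.1700   0.1800]
  [ 0.1625   0.4775   0.0500]
  [ 0.0950   0.1600   0.6250]
(I − A)⁻¹ = adj(I−A) / det(I−A) ≈
  [   1.5107     0.4390     0.4648]
  [   0.4196     1.2331     0.1291]
  [   0.2453     0.4132     1.6139]
First solve x = (I − A)⁻¹ d = adj(I−A)·d / det(I−A); in particular x_1 = (0.5850·650 + 0.1700·275 + 0.1800·425) / 0.38725 = 503.50 / 0.38725 ≈ 1300.1937.
Intermediate flow from 3 to 1: z_31 = a_31 · x_1 = 0.05 × 503.50 / 0.38725 = 25.175 / 0.38725 ≈ 65.01.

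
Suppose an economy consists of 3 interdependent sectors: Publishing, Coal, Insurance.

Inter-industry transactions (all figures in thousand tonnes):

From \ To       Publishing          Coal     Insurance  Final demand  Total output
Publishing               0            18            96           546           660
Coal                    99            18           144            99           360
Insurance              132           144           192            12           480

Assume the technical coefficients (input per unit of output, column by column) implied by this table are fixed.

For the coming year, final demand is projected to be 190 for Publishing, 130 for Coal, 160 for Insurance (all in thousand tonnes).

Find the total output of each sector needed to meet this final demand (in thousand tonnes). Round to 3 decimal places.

Technical coefficients a_ij = z_ij / X_j:
  a_11 = 0/660 = 0.00, a_21 = 99/660 = 0.15, a_31 = 132/660 = 0.20
  a_12 = 18/360 = 0.05, a_22 = 18/360 = 0.05, a_32 = 144/360 = 0.40
  a_13 = 96/480 = 0.20, a_23 = 144/480 = 0.30, a_33 = 192/480 = 0.40
I − A =
  [   1.00    -0.05    -0.20]
  [  -0.15     0.95    -0.30]
  [  -0.20    -0.40     0.60]
Cofactors of I−A, C_ij = (−1)^(i+j)·(minor ij) (rows/columns in the sector order above):
  C_11 = (0.95)(0.60) − (-0.30)(-0.40) = 0.4500
  C_12 = −[(-0.15)(0.60) − (-0.30)(-0.20)] = 0.1500
  C_13 = (-0.15)(-0.40) − (0.95)(-0.20) = 0.2500
  C_21 = −[(-0.05)(0.60) − (-0.20)(-0.40)] = 0.1100
  C_22 = (1.00)(0.60) − (-0.20)(-0.20) = 0.5600
  C_23 = −[(1.00)(-0.40) − (-0.05)(-0.20)] = 0.4100
  C_31 = (-0.05)(-0.30) − (-0.20)(0.95) = 0.2050
  C_32 = −[(1.00)(-0.30) − (-0.20)(-0.15)] = 0.3300
  C_33 = (1.00)(0.95) − (-0.05)(-0.15) = 0.9425
det(I−A) = Σ_j (I−A)_1j·C_1j = (1.00)(0.4500) + (-0.05)(0.1500) + (-0.20)(0.2500) = 0.3925
adj(I−A) = Cᵀ =
  [ 0.4500   0.1100   0.2050]
  [ 0.1500   0.5600   0.3300]
  [ 0.2500   0.4100   0.9425]
(I − A)⁻¹ = adj(I−A) / det(I−A) ≈
  [   1.1465     0.2803     0.5223]
  [   0.3822     1.4268     0.8408]
  [   0.6369     1.0446     2.4013]
x = (I − A)⁻¹ d = adj(I−A)·d / det(I−A), with det(I−A) = 0.3925:
  x_1 = (0.4500·190 + 0.1100·130 + 0.2050·160) / 0.3925 = 132.60 / 0.3925 ≈ 337.834
  x_2 = (0.1500·190 + 0.5600·130 + 0.3300·160) / 0.3925 = 154.10 / 0.3925 ≈ 392.611
  x_3 = (0.2500·190 + 0.4100·130 + 0.9425·160) / 0.3925 = 251.60 / 0.3925 ≈ 641.019

x_1 = 337.834, x_2 = 392.611, x_3 = 641.019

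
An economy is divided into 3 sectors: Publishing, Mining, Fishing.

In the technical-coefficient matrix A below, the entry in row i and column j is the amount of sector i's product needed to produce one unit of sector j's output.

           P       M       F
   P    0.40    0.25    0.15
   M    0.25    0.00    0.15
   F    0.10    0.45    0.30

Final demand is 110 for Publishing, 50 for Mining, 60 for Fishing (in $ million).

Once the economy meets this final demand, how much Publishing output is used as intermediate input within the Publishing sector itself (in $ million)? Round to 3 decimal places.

I − A =
  [   0.60    -0.25    -0.15]
  [  -0.25     1.00    -0.15]
  [  -0.10    -0.45     0.70]
Cofactors of I−A, C_ij = (−1)^(i+j)·(minor ij) (rows/columns in the sector order above):
  C_11 = (1.00)(0.70) − (-0.15)(-0.45) = 0.6325
  C_12 = −[(-0.25)(0.70) − (-0.15)(-0.10)] = 0.1900
  C_13 = (-0.25)(-0.45) − (1.00)(-0.10) = 0.2125
  C_21 = −[(-0.25)(0.70) − (-0.15)(-0.45)] = 0.2425
  C_22 = (0.60)(0.70) − (-0.15)(-0.10) = 0.4050
  C_23 = −[(0.60)(-0.45) − (-0.25)(-0.10)] = 0.2950
  C_31 = (-0.25)(-0.15) − (-0.15)(1.00) = 0.1875
  C_32 = −[(0.60)(-0.15) − (-0.15)(-0.25)] = 0.1275
  C_33 = (0.60)(1.00) − (-0.25)(-0.25) = 0.5375
det(I−A) = Σ_j (I−A)_1j·C_1j = (0.60)(0.6325) + (-0.25)(0.1900) + (-0.15)(0.2125) = 0.300125
adj(I−A) = Cᵀ =
  [ 0.6325   0.2425   0.1875]
  [ 0.1900   0.4050   0.1275]
  [ 0.2125   0.2950   0.5375]
(I − A)⁻¹ = adj(I−A) / det(I−A) ≈
  [   2.1075     0.8080     0.6247]
  [   0.6331     1.3494     0.4248]
  [   0.7080     0.9829     1.7909]
First solve x = (I − A)⁻¹ d = adj(I−A)·d / det(I−A); in particular x_P = (0.6325·110 + 0.2425·50 + 0.1875·60) / 0.300125 = 92.95 / 0.300125 ≈ 309.70429.
Intermediate flow from P to P: z_PP = a_PP · x_P = 0.40 × 92.95 / 0.300125 = 37.18 / 0.300125 ≈ 123.882.

z_PP = 123.882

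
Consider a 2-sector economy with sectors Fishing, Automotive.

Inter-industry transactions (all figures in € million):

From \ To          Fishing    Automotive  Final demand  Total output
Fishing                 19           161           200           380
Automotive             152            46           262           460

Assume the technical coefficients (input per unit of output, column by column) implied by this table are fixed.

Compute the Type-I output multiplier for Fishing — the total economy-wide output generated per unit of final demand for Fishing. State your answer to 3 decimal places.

m_F = 1.818

Technical coefficients a_ij = z_ij / X_j:
  a_FF = 19/380 = 0.05, a_AF = 152/380 = 0.40
  a_FA = 161/460 = 0.35, a_AA = 46/460 = 0.10
I − A =
  [   0.95    -0.35]
  [  -0.40     0.90]
det(I−A) = (0.95)(0.90) − (-0.35)(-0.40) = 0.7150
adj(I−A) = [[0.90, 0.35], [0.40, 0.95]]
(I − A)⁻¹ = adj(I−A) / det(I−A) ≈
  [   1.2587     0.4895]
  [   0.5594     1.3287]
The output multiplier for sector j is the column-j sum of the Leontief inverse (I − A)⁻¹ = adj(I−A) / det(I−A).
Column F of adj(I−A): (0.90, 0.40); det(I−A) = 0.7150.
m_F = (0.90 + 0.40) / 0.7150 = 1.30 / 0.7150 ≈ 1.818.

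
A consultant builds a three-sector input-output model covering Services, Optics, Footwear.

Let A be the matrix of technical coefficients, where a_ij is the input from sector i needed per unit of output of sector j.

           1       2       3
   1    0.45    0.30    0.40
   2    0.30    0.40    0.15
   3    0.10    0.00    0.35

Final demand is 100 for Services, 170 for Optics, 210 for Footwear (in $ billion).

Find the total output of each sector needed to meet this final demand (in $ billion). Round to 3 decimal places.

x_1 = 1035.294, x_2 = 921.569, x_3 = 482.353

I − A =
  [   0.55    -0.30    -0.40]
  [  -0.30     0.60    -0.15]
  [  -0.10     0.00     0.65]
Cofactors of I−A, C_ij = (−1)^(i+j)·(minor ij) (rows/columns in the sector order above):
  C_11 = (0.60)(0.65) − (-0.15)(0.00) = 0.3900
  C_12 = −[(-0.30)(0.65) − (-0.15)(-0.10)] = 0.2100
  C_13 = (-0.30)(0.00) − (0.60)(-0.10) = 0.0600
  C_21 = −[(-0.30)(0.65) − (-0.40)(0.00)] = 0.1950
  C_22 = (0.55)(0.65) − (-0.40)(-0.10) = 0.3175
  C_23 = −[(0.55)(0.00) − (-0.30)(-0.10)] = 0.0300
  C_31 = (-0.30)(-0.15) − (-0.40)(0.60) = 0.2850
  C_32 = −[(0.55)(-0.15) − (-0.40)(-0.30)] = 0.2025
  C_33 = (0.55)(0.60) − (-0.30)(-0.30) = 0.2400
det(I−A) = Σ_j (I−A)_1j·C_1j = (0.55)(0.3900) + (-0.30)(0.2100) + (-0.40)(0.0600) = 0.1275
adj(I−A) = Cᵀ =
  [ 0.3900   0.1950   0.2850]
  [ 0.2100   0.3175   0.2025]
  [ 0.0600   0.0300   0.2400]
(I − A)⁻¹ = adj(I−A) / det(I−A) ≈
  [   3.0588     1.5294     2.2353]
  [   1.6471     2.4902     1.5882]
  [   0.4706     0.2353     1.8824]
x = (I − A)⁻¹ d = adj(I−A)·d / det(I−A), with det(I−A) = 0.1275:
  x_1 = (0.3900·100 + 0.1950·170 + 0.2850·210) / 0.1275 = 132.00 / 0.1275 ≈ 1035.294
  x_2 = (0.2100·100 + 0.3175·170 + 0.2025·210) / 0.1275 = 117.50 / 0.1275 ≈ 921.569
  x_3 = (0.0600·100 + 0.0300·170 + 0.2400·210) / 0.1275 = 61.50 / 0.1275 ≈ 482.353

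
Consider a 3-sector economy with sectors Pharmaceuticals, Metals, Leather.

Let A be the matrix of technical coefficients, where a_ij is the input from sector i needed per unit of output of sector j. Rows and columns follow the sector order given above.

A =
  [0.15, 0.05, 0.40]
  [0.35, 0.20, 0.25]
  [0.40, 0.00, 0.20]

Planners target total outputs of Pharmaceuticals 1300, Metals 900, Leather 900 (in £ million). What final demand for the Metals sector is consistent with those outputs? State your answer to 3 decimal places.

I − A =
  [   0.85    -0.05    -0.40]
  [  -0.35     0.80    -0.25]
  [  -0.40     0.00     0.80]
d = (I − A) x:
  d_1 = (+0.85)·1300 + (-0.05)·900 + (-0.40)·900 = 700.000
  d_2 = (-0.35)·1300 + (+0.80)·900 + (-0.25)·900 = 40.000
  d_3 = (-0.40)·1300 + (+0.00)·900 + (+0.80)·900 = 200.000

d_2 = 40.000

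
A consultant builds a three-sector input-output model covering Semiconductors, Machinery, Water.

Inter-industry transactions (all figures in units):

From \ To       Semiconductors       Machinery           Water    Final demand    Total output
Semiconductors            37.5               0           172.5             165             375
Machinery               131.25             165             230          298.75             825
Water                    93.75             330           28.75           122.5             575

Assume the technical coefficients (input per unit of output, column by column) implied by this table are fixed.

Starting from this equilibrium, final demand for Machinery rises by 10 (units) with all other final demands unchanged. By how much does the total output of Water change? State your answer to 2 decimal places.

Technical coefficients a_ij = z_ij / X_j:
  a_SS = 37.5/375 = 0.10, a_MS = 131.25/375 = 0.35, a_WS = 93.75/375 = 0.25
  a_SM = 0/825 = 0.00, a_MM = 165/825 = 0.20, a_WM = 330/825 = 0.40
  a_SW = 172.5/575 = 0.30, a_MW = 230/575 = 0.40, a_WW = 28.75/575 = 0.05
I − A =
  [   0.90     0.00    -0.30]
  [  -0.35     0.80    -0.40]
  [  -0.25    -0.40     0.95]
Cofactors of I−A, C_ij = (−1)^(i+j)·(minor ij) (rows/columns in the sector order above):
  C_11 = (0.80)(0.95) − (-0.40)(-0.40) = 0.6000
  C_12 = −[(-0.35)(0.95) − (-0.40)(-0.25)] = 0.4325
  C_13 = (-0.35)(-0.40) − (0.80)(-0.25) = 0.3400
  C_21 = −[(0.00)(0.95) − (-0.30)(-0.40)] = 0.1200
  C_22 = (0.90)(0.95) − (-0.30)(-0.25) = 0.7800
  C_23 = −[(0.90)(-0.40) − (0.00)(-0.25)] = 0.3600
  C_31 = (0.00)(-0.40) − (-0.30)(0.80) = 0.2400
  C_32 = −[(0.90)(-0.40) − (-0.30)(-0.35)] = 0.4650
  C_33 = (0.90)(0.80) − (0.00)(-0.35) = 0.7200
det(I−A) = Σ_j (I−A)_1j·C_1j = (0.90)(0.6000) + (0.00)(0.4325) + (-0.30)(0.3400) = 0.4380
adj(I−A) = Cᵀ =
  [ 0.6000   0.1200   0.2400]
  [ 0.4325   0.7800   0.4650]
  [ 0.3400   0.3600   0.7200]
(I − A)⁻¹ = adj(I−A) / det(I−A) ≈
  [   1.3699     0.2740     0.5479]
  [   0.9874     1.7808     1.0616]
  [   0.7763     0.8219     1.6438]
Δx = (I − A)⁻¹ Δd with Δd having +10 in the Machinery component and 0 elsewhere.
So Δx_W = L_WM · (+10), where L_WM = adj(I−A)_WM / det(I−A) = 0.3600 / 0.4380.
Δx_W = 0.3600 × (+10) / 0.4380 = 3.60 / 0.4380 ≈ 8.22.

Δx_W = 8.22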